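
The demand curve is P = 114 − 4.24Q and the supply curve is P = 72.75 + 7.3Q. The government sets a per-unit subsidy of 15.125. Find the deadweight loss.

9.91

Competitive equilibrium: 114 − 4.24Q = 72.75 + 7.3Q → Q* = 3.5745, P* = 98.844.
The subsidy lowers effective supply by 15.125: P = 57.625 + 7.3Q.
New quantity: 114 − 4.24Q = 57.625 + 7.3Q → Q' = 4.8852.
Overproduction ΔQ = 4.8852 − 3.5745 = 1.3107; wedge = subsidy = 15.125.
DWL = ½ × 1.3107 × 15.125 = 9.91.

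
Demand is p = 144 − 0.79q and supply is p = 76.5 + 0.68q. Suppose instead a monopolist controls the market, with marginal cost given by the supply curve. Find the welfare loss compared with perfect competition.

Competitive equilibrium: 144 − 0.79q = 76.5 + 0.68q → q* = 45.9184, p* = 107.7245.
Marginal revenue: MR = 144 − 1.58q. Set MR = MC: 144 − 1.58q = 76.5 + 0.68q → q_m = 29.8673.
Price p_m = 144 − 0.79·29.8673 = 120.4048; MC(q_m) = 76.5 + 0.68·29.8673 = 96.8098.
Competitive q* = 45.9184, so Δq = 16.0511; wedge = 120.4048 − 96.8098 = 23.595.
The triangle = ½ × 16.0511 × 23.595 = 189.36.

189.36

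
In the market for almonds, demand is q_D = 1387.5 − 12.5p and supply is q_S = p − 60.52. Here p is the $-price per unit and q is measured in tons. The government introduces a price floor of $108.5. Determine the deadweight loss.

$129.58

In inverse form: demand p = 111 − 0.08q, supply p = 60.52 + q.
Competitive equilibrium: 111 − 0.08q = 60.52 + q → q* = 46.7407, p* = 107.2607.
At the floor p = 108.5, quantity demanded = (111 − 108.5)/0.08 = 31.25.
Sellers' marginal cost at q' = 31.25: 60.52 + 1·31.25 = 91.77.
Δq = 46.7407 − 31.25 = 15.4907; wedge = 108.5 − 91.77 = 16.73.
DWL = ½ × 15.4907 × 16.73 = $129.58.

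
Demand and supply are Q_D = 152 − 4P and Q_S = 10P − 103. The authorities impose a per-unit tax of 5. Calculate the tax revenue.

In inverse form: demand P = 38 − 0.25Q, supply P = 10.3 + 0.1Q.
Competitive equilibrium: 38 − 0.25Q = 10.3 + 0.1Q → Q* = 79.1429, P* = 18.2143.
With the tax, the buyer price exceeds the seller price by 5: (38 − 0.25Q) − (10.3 + 0.1Q) = 5 → Q' = 64.8571.
Tax revenue = 5 × 64.8571 = 324.29.

324.29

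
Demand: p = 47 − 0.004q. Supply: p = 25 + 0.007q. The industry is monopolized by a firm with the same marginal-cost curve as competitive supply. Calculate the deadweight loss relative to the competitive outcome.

Competitive equilibrium: 47 − 0.004q = 25 + 0.007q → q* = 2000, p* = 39.
Marginal revenue: MR = 47 − 0.008q. Set MR = MC: 47 − 0.008q = 25 + 0.007q → q_m = 1466.66667.
Price p_m = 47 − 0.004·1466.66667 = 41.13333; MC(q_m) = 25 + 0.007·1466.66667 = 35.26667.
Competitive q* = 2000, so Δq = 533.33333; wedge = 41.13333 − 35.26667 = 5.86666.
Deadweight loss = ½ × 533.33333 × 5.86666 = 1564.44.

1564.44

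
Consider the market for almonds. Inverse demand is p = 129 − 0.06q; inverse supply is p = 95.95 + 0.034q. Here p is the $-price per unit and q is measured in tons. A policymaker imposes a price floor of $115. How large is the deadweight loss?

$657.34

Competitive equilibrium: 129 − 0.06q = 95.95 + 0.034q → q* = 351.5957, p* = 107.9043.
At the floor p = 115, quantity demanded = (129 − 115)/0.06 = 233.3333.
Sellers' marginal cost at q' = 233.3333: 95.95 + 0.034·233.3333 = 103.8833.
Δq = 351.5957 − 233.3333 = 118.2624; wedge = 115 − 103.8833 = 11.1167.
Welfare loss = ½ × 118.2624 × 11.1167 = $657.34.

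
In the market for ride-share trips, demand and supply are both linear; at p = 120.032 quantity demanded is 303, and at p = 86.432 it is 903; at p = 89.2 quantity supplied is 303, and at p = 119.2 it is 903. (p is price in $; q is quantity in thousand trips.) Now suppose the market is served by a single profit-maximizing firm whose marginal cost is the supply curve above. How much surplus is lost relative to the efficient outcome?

$2233.58 thousand

Demand slope = (86.432 − 120.032)/(903 − 303) = −0.056, so p = 137 − 0.056q.
Supply slope = (119.2 − 89.2)/(903 − 303) = 0.05, so p = 74.05 + 0.05q.
Competitive equilibrium: 137 − 0.056q = 74.05 + 0.05q → q* = 593.8679, p* = 103.7434.
Marginal revenue: MR = 137 − 0.112q. Set MR = MC: 137 − 0.112q = 74.05 + 0.05q → q_m = 388.5802.
Price p_m = 137 − 0.056·388.5802 = 115.2395; MC(q_m) = 74.05 + 0.05·388.5802 = 93.479.
Competitive q* = 593.8679, so Δq = 205.2877; wedge = 115.2395 − 93.479 = 21.7605.
The triangle = ½ × 205.2877 × 21.7605 = $2233.58 thousand.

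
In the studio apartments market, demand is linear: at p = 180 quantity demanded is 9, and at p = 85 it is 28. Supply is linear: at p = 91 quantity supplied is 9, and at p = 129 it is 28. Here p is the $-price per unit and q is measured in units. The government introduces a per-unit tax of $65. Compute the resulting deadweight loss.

Demand slope = (85 − 180)/(28 − 9) = −5, so p = 225 − 5q.
Supply slope = (129 − 91)/(28 − 9) = 2, so p = 73 + 2q.
Competitive equilibrium: 225 − 5q = 73 + 2q → q* = 21.7143, p* = 116.4286.
With the tax, the buyer price exceeds the seller price by 65: (225 − 5q) − (73 + 2q) = 65 → q' = 12.4286.
Δq = 21.7143 − 12.4286 = 9.2857; the wedge equals the tax, 65.
Deadweight loss = ½ × 9.2857 × 65 = $301.79.

$301.79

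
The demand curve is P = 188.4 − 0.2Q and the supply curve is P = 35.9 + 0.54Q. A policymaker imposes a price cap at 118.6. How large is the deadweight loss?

Competitive equilibrium: 188.4 − 0.2Q = 35.9 + 0.54Q → Q* = 206.0811, P* = 147.1838.
At the ceiling P = 118.6, quantity supplied = (118.6 − 35.9)/0.54 = 153.1481.
Willingness to pay at Q' = 153.1481: 188.4 − 0.2·153.1481 = 157.7704.
ΔQ = 206.0811 − 153.1481 = 52.933; wedge = 157.7704 − 118.6 = 39.1704.
DWL = ½ × 52.933 × 39.1704 = 1036.70.

1036.70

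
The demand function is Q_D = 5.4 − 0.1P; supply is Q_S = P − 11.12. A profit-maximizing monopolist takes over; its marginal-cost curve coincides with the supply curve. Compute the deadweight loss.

18.95

In inverse form: demand P = 54 − 10Q, supply P = 11.12 + Q.
Competitive equilibrium: 54 − 10Q = 11.12 + Q → Q* = 3.8982, P* = 15.0182.
Marginal revenue: MR = 54 − 20Q. Set MR = MC: 54 − 20Q = 11.12 + Q → Q_m = 2.0419.
Price P_m = 54 − 10·2.0419 = 33.581; MC(Q_m) = 11.12 + 1·2.0419 = 13.1619.
Competitive Q* = 3.8982, so ΔQ = 1.8563; wedge = 33.581 − 13.1619 = 20.4191.
Deadweight loss = ½ × 1.8563 × 20.4191 = 18.95.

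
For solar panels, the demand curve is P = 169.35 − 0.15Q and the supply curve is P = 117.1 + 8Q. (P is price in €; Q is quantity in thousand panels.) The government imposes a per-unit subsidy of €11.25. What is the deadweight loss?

€7.76 thousand

Competitive equilibrium: 169.35 − 0.15Q = 117.1 + 8Q → Q* = 6.411, P* = 168.3883.
The subsidy lowers effective supply by 11.25: P = 105.85 + 8Q.
New quantity: 169.35 − 0.15Q = 105.85 + 8Q → Q' = 7.7914.
Overproduction ΔQ = 7.7914 − 6.411 = 1.3804; wedge = subsidy = 11.25.
The triangle = ½ × 1.3804 × 11.25 = €7.76 thousand.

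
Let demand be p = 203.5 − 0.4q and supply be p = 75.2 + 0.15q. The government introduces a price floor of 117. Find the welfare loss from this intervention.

Competitive equilibrium: 203.5 − 0.4q = 75.2 + 0.15q → q* = 233.2727, p* = 110.1909.
At the floor p = 117, quantity demanded = (203.5 − 117)/0.4 = 216.25.
Sellers' marginal cost at q' = 216.25: 75.2 + 0.15·216.25 = 107.6375.
Δq = 233.2727 − 216.25 = 17.0227; wedge = 117 − 107.6375 = 9.3625.
The triangle = ½ × 17.0227 × 9.3625 = 79.69.

79.69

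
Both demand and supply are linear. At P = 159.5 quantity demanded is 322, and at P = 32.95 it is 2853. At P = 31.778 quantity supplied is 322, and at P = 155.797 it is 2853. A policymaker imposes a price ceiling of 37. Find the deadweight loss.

Demand slope = (32.95 − 159.5)/(2853 − 322) = −0.05, so P = 175.6 − 0.05Q.
Supply slope = (155.797 − 31.778)/(2853 − 322) = 0.049, so P = 16 + 0.049Q.
Competitive equilibrium: 175.6 − 0.05Q = 16 + 0.049Q → Q* = 1612.12121, P* = 94.99394.
At the ceiling P = 37, quantity supplied = (37 − 16)/0.049 = 428.57143.
Willingness to pay at Q' = 428.57143: 175.6 − 0.05·428.57143 = 154.17143.
ΔQ = 1612.12121 − 428.57143 = 1183.54978; wedge = 154.17143 − 37 = 117.17143.
DWL = ½ × 1183.54978 × 117.17143 = 69339.11.

69339.11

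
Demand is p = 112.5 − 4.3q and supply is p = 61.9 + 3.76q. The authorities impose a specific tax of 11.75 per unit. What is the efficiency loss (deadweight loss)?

Competitive equilibrium: 112.5 − 4.3q = 61.9 + 3.76q → q* = 6.2779, p* = 85.505.
With the tax, the buyer price exceeds the seller price by 11.75: (112.5 − 4.3q) − (61.9 + 3.76q) = 11.75 → q' = 4.8201.
Δq = 6.2779 − 4.8201 = 1.4578; the wedge equals the tax, 11.75.
DWL = ½ × 1.4578 × 11.75 = 8.56.

8.56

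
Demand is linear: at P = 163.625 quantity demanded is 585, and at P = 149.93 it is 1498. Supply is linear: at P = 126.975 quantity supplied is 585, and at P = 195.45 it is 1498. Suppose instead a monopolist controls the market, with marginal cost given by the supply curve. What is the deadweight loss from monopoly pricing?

Demand slope = (149.93 − 163.625)/(1498 − 585) = −0.015, so P = 172.4 − 0.015Q.
Supply slope = (195.45 − 126.975)/(1498 − 585) = 0.075, so P = 83.1 + 0.075Q.
Competitive equilibrium: 172.4 − 0.015Q = 83.1 + 0.075Q → Q* = 992.2222, P* = 157.5167.
Marginal revenue: MR = 172.4 − 0.03Q. Set MR = MC: 172.4 − 0.03Q = 83.1 + 0.075Q → Q_m = 850.4762.
Price P_m = 172.4 − 0.015·850.4762 = 159.6429; MC(Q_m) = 83.1 + 0.075·850.4762 = 146.8857.
Competitive Q* = 992.2222, so ΔQ = 141.746; wedge = 159.6429 − 146.8857 = 12.7572.
DWL = ½ × 141.746 × 12.7572 = 904.14.

904.14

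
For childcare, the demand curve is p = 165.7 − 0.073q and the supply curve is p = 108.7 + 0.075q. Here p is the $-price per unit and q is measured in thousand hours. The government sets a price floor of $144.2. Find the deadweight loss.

Competitive equilibrium: 165.7 − 0.073q = 108.7 + 0.075q → q* = 385.13514, p* = 137.58514.
At the floor p = 144.2, quantity demanded = (165.7 − 144.2)/0.073 = 294.52055.
Sellers' marginal cost at q' = 294.52055: 108.7 + 0.075·294.52055 = 130.78904.
Δq = 385.13514 − 294.52055 = 90.61459; wedge = 144.2 − 130.78904 = 13.41096.
The triangle = ½ × 90.61459 × 13.41096 = $607.61 thousand.

$607.61 thousand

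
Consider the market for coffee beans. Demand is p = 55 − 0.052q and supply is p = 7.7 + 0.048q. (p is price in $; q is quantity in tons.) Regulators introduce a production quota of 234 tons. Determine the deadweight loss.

$2856.05

Competitive equilibrium: 55 − 0.052q = 7.7 + 0.048q → q* = 473, p* = 30.404.
At q = 234: demand price = 55 − 0.052·234 = 42.832; supply price = 7.7 + 0.048·234 = 18.932.
Δq = 473 − 234 = 239; wedge = 42.832 − 18.932 = 23.9.
The triangle = ½ × 239 × 23.9 = $2856.05.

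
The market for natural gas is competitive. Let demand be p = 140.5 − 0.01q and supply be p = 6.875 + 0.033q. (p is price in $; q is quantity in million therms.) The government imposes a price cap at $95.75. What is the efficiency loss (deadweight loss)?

Competitive equilibrium: 140.5 − 0.01q = 6.875 + 0.033q → q* = 3107.5581, p* = 109.4244.
At the ceiling p = 95.75, quantity supplied = (95.75 − 6.875)/0.033 = 2693.1818.
Willingness to pay at q' = 2693.1818: 140.5 − 0.01·2693.1818 = 113.5682.
Δq = 3107.5581 − 2693.1818 = 414.3763; wedge = 113.5682 − 95.75 = 17.8182.
The triangle = ½ × 414.3763 × 17.8182 = $3691.72 million.

$3691.72 million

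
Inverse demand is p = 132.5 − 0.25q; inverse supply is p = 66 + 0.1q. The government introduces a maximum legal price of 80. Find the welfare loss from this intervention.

437.50

Competitive equilibrium: 132.5 − 0.25q = 66 + 0.1q → q* = 190, p* = 85.
At the ceiling p = 80, quantity supplied = (80 − 66)/0.1 = 140.
Willingness to pay at q' = 140: 132.5 − 0.25·140 = 97.5.
Δq = 190 − 140 = 50; wedge = 97.5 − 80 = 17.5.
Welfare loss = ½ × 50 × 17.5 = 437.50.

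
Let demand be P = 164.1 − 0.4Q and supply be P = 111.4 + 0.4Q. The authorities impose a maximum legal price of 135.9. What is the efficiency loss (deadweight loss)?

Competitive equilibrium: 164.1 − 0.4Q = 111.4 + 0.4Q → Q* = 65.875, P* = 137.75.
At the ceiling P = 135.9, quantity supplied = (135.9 − 111.4)/0.4 = 61.25.
Willingness to pay at Q' = 61.25: 164.1 − 0.4·61.25 = 139.6.
ΔQ = 65.875 − 61.25 = 4.625; wedge = 139.6 − 135.9 = 3.7.
Welfare loss = ½ × 4.625 × 3.7 = 8.56.

8.56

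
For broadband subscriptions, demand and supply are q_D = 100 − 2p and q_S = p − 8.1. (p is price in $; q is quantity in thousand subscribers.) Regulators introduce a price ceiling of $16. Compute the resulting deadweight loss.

In inverse form: demand p = 50 − 0.5q, supply p = 8.1 + q.
Competitive equilibrium: 50 − 0.5q = 8.1 + q → q* = 27.9333, p* = 36.0333.
At the ceiling p = 16, quantity supplied = (16 − 8.1)/1 = 7.9.
Willingness to pay at q' = 7.9: 50 − 0.5·7.9 = 46.05.
Δq = 27.9333 − 7.9 = 20.0333; wedge = 46.05 − 16 = 30.05.
Welfare loss = ½ × 20.0333 × 30.05 = $301 thousand.

$301 thousand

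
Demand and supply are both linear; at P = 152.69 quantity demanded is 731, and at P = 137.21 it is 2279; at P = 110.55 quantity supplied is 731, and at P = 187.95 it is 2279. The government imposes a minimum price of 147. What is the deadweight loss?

533.33

Demand slope = (137.21 − 152.69)/(2279 − 731) = −0.01, so P = 160 − 0.01Q.
Supply slope = (187.95 − 110.55)/(2279 − 731) = 0.05, so P = 74 + 0.05Q.
Competitive equilibrium: 160 − 0.01Q = 74 + 0.05Q → Q* = 1433.3333, P* = 145.6667.
At the floor P = 147, quantity demanded = (160 − 147)/0.01 = 1300.
Sellers' marginal cost at Q' = 1300: 74 + 0.05·1300 = 139.
ΔQ = 1433.3333 − 1300 = 133.3333; wedge = 147 − 139 = 8.
Welfare loss = ½ × 133.3333 × 8 = 533.33.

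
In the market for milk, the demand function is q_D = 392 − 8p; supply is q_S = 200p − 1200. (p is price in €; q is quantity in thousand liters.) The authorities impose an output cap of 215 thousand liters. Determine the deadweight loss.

In inverse form: demand p = 49 − 0.125q, supply p = 6 + 0.005q.
Competitive equilibrium: 49 − 0.125q = 6 + 0.005q → q* = 330.7692, p* = 7.6538.
At q = 215: demand price = 49 − 0.125·215 = 22.125; supply price = 6 + 0.005·215 = 7.075.
Δq = 330.7692 − 215 = 115.7692; wedge = 22.125 − 7.075 = 15.05.
DWL = ½ × 115.7692 × 15.05 = €871.16 thousand.

€871.16 thousand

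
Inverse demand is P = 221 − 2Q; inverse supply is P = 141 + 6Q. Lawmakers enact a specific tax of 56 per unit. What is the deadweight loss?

196

Competitive equilibrium: 221 − 2Q = 141 + 6Q → Q* = 10, P* = 201.
With the tax, the buyer price exceeds the seller price by 56: (221 − 2Q) − (141 + 6Q) = 56 → Q' = 3.
ΔQ = 10 − 3 = 7; the wedge equals the tax, 56.
DWL = ½ × 7 × 56 = 196.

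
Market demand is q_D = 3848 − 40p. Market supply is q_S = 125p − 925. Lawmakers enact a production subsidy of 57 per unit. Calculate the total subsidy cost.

251836.36

In inverse form: demand p = 96.2 − 0.025q, supply p = 7.4 + 0.008q.
Competitive equilibrium: 96.2 − 0.025q = 7.4 + 0.008q → q* = 2690.9091, p* = 28.9273.
The subsidy lowers effective supply by 57: p = 0.008q − 49.6.
New quantity: 96.2 − 0.025q = 0.008q − 49.6 → q' = 4418.1818.
Total subsidy cost = 57 × 4418.1818 = 251836.36.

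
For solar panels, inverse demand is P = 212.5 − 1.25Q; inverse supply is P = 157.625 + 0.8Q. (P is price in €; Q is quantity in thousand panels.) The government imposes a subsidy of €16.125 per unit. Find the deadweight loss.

€63.42 thousand

Competitive equilibrium: 212.5 − 1.25Q = 157.625 + 0.8Q → Q* = 26.7683, P* = 179.0396.
The subsidy lowers effective supply by 16.125: P = 141.5 + 0.8Q.
New quantity: 212.5 − 1.25Q = 141.5 + 0.8Q → Q' = 34.6341.
Overproduction ΔQ = 34.6341 − 26.7683 = 7.8658; wedge = subsidy = 16.125.
Welfare loss = ½ × 7.8658 × 16.125 = €63.42 thousand.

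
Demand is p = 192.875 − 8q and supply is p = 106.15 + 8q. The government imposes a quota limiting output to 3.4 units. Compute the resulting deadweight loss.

Competitive equilibrium: 192.875 − 8q = 106.15 + 8q → q* = 5.4203, p* = 149.5125.
At q = 3.4: demand price = 192.875 − 8·3.4 = 165.675; supply price = 106.15 + 8·3.4 = 133.35.
Δq = 5.4203 − 3.4 = 2.0203; wedge = 165.675 − 133.35 = 32.325.
Deadweight loss = ½ × 2.0203 × 32.325 = 32.65.

32.65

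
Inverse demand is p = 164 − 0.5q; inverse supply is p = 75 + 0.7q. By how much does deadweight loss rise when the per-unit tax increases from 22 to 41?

498.75

Competitive equilibrium: 164 − 0.5q = 75 + 0.7q → q* = 74.1667, p* = 126.9167.
For a per-unit tax t: Δq = t/1.2, so DWL = ½·t·(t/1.2) = t²/2.4.
At t = 22: DWL = 201.667. At t = 41: DWL = 700.417.
Increase = 700.417 − 201.667 = 498.75.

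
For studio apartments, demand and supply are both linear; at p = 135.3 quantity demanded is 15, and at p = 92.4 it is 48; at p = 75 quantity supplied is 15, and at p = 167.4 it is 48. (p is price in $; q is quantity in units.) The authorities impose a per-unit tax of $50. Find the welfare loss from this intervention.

$304.88

Demand slope = (92.4 − 135.3)/(48 − 15) = −1.3, so p = 154.8 − 1.3q.
Supply slope = (167.4 − 75)/(48 − 15) = 2.8, so p = 33 + 2.8q.
Competitive equilibrium: 154.8 − 1.3q = 33 + 2.8q → q* = 29.7073, p* = 116.1805.
With the tax, the buyer price exceeds the seller price by 50: (154.8 − 1.3q) − (33 + 2.8q) = 50 → q' = 17.5122.
Δq = 29.7073 − 17.5122 = 12.1951; the wedge equals the tax, 50.
DWL = ½ × 12.1951 × 50 = $304.88.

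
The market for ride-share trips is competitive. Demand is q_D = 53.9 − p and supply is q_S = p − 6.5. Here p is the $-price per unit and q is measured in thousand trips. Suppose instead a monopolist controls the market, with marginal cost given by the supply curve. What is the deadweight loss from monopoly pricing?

In inverse form: demand p = 53.9 − q, supply p = 6.5 + q.
Competitive equilibrium: 53.9 − q = 6.5 + q → q* = 23.7, p* = 30.2.
Marginal revenue: MR = 53.9 − 2q. Set MR = MC: 53.9 − 2q = 6.5 + q → q_m = 15.8.
Price p_m = 53.9 − 1·15.8 = 38.1; MC(q_m) = 6.5 + 1·15.8 = 22.3.
Competitive q* = 23.7, so Δq = 7.9; wedge = 38.1 − 22.3 = 15.8.
The triangle = ½ × 7.9 × 15.8 = $62.41 thousand.

$62.41 thousand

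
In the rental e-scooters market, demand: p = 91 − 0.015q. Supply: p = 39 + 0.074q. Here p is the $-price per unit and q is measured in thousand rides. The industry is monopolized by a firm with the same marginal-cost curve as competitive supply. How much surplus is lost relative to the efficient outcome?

Competitive equilibrium: 91 − 0.015q = 39 + 0.074q → q* = 584.2697, p* = 82.236.
Marginal revenue: MR = 91 − 0.03q. Set MR = MC: 91 − 0.03q = 39 + 0.074q → q_m = 500.
Price p_m = 91 − 0.015·500 = 83.5; MC(q_m) = 39 + 0.074·500 = 76.
Competitive q* = 584.2697, so Δq = 84.2697; wedge = 83.5 − 76 = 7.5.
Deadweight loss = ½ × 84.2697 × 7.5 = $316.01 thousand.

$316.01 thousand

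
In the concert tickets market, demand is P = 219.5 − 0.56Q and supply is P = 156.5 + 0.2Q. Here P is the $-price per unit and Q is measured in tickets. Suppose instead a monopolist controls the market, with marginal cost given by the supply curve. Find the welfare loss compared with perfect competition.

$469.97

Competitive equilibrium: 219.5 − 0.56Q = 156.5 + 0.2Q → Q* = 82.89474, P* = 173.07895.
Marginal revenue: MR = 219.5 − 1.12Q. Set MR = MC: 219.5 − 1.12Q = 156.5 + 0.2Q → Q_m = 47.72727.
Price P_m = 219.5 − 0.56·47.72727 = 192.77273; MC(Q_m) = 156.5 + 0.2·47.72727 = 166.04545.
Competitive Q* = 82.89474, so ΔQ = 35.16747; wedge = 192.77273 − 166.04545 = 26.72728.
The triangle = ½ × 35.16747 × 26.72728 = $469.97.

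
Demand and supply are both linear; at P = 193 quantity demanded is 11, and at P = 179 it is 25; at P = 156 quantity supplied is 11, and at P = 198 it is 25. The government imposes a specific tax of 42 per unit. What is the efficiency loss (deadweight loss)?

220.50

Demand slope = (179 − 193)/(25 − 11) = −1, so P = 204 − Q.
Supply slope = (198 − 156)/(25 − 11) = 3, so P = 123 + 3Q.
Competitive equilibrium: 204 − Q = 123 + 3Q → Q* = 20.25, P* = 183.75.
With the tax, the buyer price exceeds the seller price by 42: (204 − Q) − (123 + 3Q) = 42 → Q' = 9.75.
ΔQ = 20.25 − 9.75 = 10.5; the wedge equals the tax, 42.
Deadweight loss = ½ × 10.5 × 42 = 220.50.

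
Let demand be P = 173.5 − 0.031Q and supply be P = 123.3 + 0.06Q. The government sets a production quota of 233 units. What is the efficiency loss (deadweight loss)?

Competitive equilibrium: 173.5 − 0.031Q = 123.3 + 0.06Q → Q* = 551.6484, P* = 156.3989.
At Q = 233: demand price = 173.5 − 0.031·233 = 166.277; supply price = 123.3 + 0.06·233 = 137.28.
ΔQ = 551.6484 − 233 = 318.6484; wedge = 166.277 − 137.28 = 28.997.
DWL = ½ × 318.6484 × 28.997 = 4619.92.

4619.92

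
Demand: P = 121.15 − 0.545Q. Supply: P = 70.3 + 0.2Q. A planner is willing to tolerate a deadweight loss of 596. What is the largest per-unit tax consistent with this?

Competitive equilibrium: 121.15 − 0.545Q = 70.3 + 0.2Q → Q* = 68.255, P* = 83.951.
A tax t gives ΔQ = t/0.745 and wedge t, so DWL = t²/1.49.
t²/1.49 = 596 → t² = 888.04 → t = 29.8.

29.8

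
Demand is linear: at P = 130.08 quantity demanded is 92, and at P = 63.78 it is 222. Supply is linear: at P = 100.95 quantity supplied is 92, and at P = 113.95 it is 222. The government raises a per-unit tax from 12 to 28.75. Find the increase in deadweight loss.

Demand slope = (63.78 − 130.08)/(222 − 92) = −0.51, so P = 177 − 0.51Q.
Supply slope = (113.95 − 100.95)/(222 − 92) = 0.1, so P = 91.75 + 0.1Q.
Competitive equilibrium: 177 − 0.51Q = 91.75 + 0.1Q → Q* = 139.7541, P* = 105.7254.
For a per-unit tax t: ΔQ = t/0.61, so DWL = ½·t·(t/0.61) = t²/1.22.
At t = 12: DWL = 118.033. At t = 28.75: DWL = 677.51.
Increase = 677.51 − 118.033 = 559.48.

559.48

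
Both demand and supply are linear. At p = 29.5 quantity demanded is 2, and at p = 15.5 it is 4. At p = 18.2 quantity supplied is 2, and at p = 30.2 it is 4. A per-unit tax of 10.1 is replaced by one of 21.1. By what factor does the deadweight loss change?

4.364

Demand slope = (15.5 − 29.5)/(4 − 2) = −7, so p = 43.5 − 7q.
Supply slope = (30.2 − 18.2)/(4 − 2) = 6, so p = 6.2 + 6q.
Competitive equilibrium: 43.5 − 7q = 6.2 + 6q → q* = 2.8692, p* = 23.4154.
For a per-unit tax t: Δq = t/13, so DWL = ½·t·(t/13) = t²/26.
At t = 10.1: DWL = 3.923. At t = 21.1: DWL = 17.123.
Ratio = (21.1/10.1)² = 4.364.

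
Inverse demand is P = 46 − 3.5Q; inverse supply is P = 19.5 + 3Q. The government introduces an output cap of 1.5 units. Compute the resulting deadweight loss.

21.58

Competitive equilibrium: 46 − 3.5Q = 19.5 + 3Q → Q* = 4.0769, P* = 31.7308.
At Q = 1.5: demand price = 46 − 3.5·1.5 = 40.75; supply price = 19.5 + 3·1.5 = 24.
ΔQ = 4.0769 − 1.5 = 2.5769; wedge = 40.75 − 24 = 16.75.
DWL = ½ × 2.5769 × 16.75 = 21.58.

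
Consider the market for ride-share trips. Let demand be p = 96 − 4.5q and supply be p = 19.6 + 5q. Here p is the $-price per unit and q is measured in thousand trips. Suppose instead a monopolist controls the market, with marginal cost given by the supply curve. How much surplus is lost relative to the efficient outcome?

$31.74 thousand

Competitive equilibrium: 96 − 4.5q = 19.6 + 5q → q* = 8.0421, p* = 59.8105.
Marginal revenue: MR = 96 − 9q. Set MR = MC: 96 − 9q = 19.6 + 5q → q_m = 5.4571.
Price p_m = 96 − 4.5·5.4571 = 71.4431; MC(q_m) = 19.6 + 5·5.4571 = 46.8855.
Competitive q* = 8.0421, so Δq = 2.585; wedge = 71.4431 − 46.8855 = 24.5576.
Deadweight loss = ½ × 2.585 × 24.5576 = $31.74 thousand.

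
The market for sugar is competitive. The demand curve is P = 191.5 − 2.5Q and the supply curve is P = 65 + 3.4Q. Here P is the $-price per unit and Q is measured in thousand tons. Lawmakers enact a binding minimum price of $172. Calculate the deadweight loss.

$548.90 thousand

Competitive equilibrium: 191.5 − 2.5Q = 65 + 3.4Q → Q* = 21.4407, P* = 137.8983.
At the floor P = 172, quantity demanded = (191.5 − 172)/2.5 = 7.8.
Sellers' marginal cost at Q' = 7.8: 65 + 3.4·7.8 = 91.52.
ΔQ = 21.4407 − 7.8 = 13.6407; wedge = 172 − 91.52 = 80.48.
DWL = ½ × 13.6407 × 80.48 = $548.90 thousand.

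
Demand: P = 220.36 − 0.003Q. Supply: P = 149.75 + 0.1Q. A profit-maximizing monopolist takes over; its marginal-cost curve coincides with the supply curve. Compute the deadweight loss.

Competitive equilibrium: 220.36 − 0.003Q = 149.75 + 0.1Q → Q* = 685.534, P* = 218.3034.
Marginal revenue: MR = 220.36 − 0.006Q. Set MR = MC: 220.36 − 0.006Q = 149.75 + 0.1Q → Q_m = 666.1321.
Price P_m = 220.36 − 0.003·666.1321 = 218.3616; MC(Q_m) = 149.75 + 0.1·666.1321 = 216.3632.
Competitive Q* = 685.534, so ΔQ = 19.4019; wedge = 218.3616 − 216.3632 = 1.9984.
Deadweight loss = ½ × 19.4019 × 1.9984 = 19.39.

19.39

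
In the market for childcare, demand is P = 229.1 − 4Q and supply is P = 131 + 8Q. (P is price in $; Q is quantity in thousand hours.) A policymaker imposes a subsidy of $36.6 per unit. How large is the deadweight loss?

Competitive equilibrium: 229.1 − 4Q = 131 + 8Q → Q* = 8.175, P* = 196.4.
The subsidy lowers effective supply by 36.6: P = 94.4 + 8Q.
New quantity: 229.1 − 4Q = 94.4 + 8Q → Q' = 11.225.
Overproduction ΔQ = 11.225 − 8.175 = 3.05; wedge = subsidy = 36.6.
Deadweight loss = ½ × 3.05 × 36.6 = $55.815 thousand.

$55.815 thousand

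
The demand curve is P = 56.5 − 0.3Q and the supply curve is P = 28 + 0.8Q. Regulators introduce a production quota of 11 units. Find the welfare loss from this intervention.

Competitive equilibrium: 56.5 − 0.3Q = 28 + 0.8Q → Q* = 25.9091, P* = 48.7273.
At Q = 11: demand price = 56.5 − 0.3·11 = 53.2; supply price = 28 + 0.8·11 = 36.8.
ΔQ = 25.9091 − 11 = 14.9091; wedge = 53.2 − 36.8 = 16.4.
Deadweight loss = ½ × 14.9091 × 16.4 = 122.25.

122.25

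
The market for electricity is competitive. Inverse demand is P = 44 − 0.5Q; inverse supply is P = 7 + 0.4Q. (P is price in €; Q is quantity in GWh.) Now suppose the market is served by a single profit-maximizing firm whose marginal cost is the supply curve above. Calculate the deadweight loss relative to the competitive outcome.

€97.01

Competitive equilibrium: 44 − 0.5Q = 7 + 0.4Q → Q* = 41.1111, P* = 23.4444.
Marginal revenue: MR = 44 − Q. Set MR = MC: 44 − Q = 7 + 0.4Q → Q_m = 26.4286.
Price P_m = 44 − 0.5·26.4286 = 30.7857; MC(Q_m) = 7 + 0.4·26.4286 = 17.5714.
Competitive Q* = 41.1111, so ΔQ = 14.6825; wedge = 30.7857 − 17.5714 = 13.2143.
Welfare loss = ½ × 14.6825 × 13.2143 = €97.01.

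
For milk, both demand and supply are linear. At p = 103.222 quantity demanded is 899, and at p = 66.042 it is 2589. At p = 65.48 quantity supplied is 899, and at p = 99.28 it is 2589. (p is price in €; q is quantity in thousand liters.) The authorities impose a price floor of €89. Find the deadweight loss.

Demand slope = (66.042 − 103.222)/(2589 − 899) = −0.022, so p = 123 − 0.022q.
Supply slope = (99.28 − 65.48)/(2589 − 899) = 0.02, so p = 47.5 + 0.02q.
Competitive equilibrium: 123 − 0.022q = 47.5 + 0.02q → q* = 1797.61905, p* = 83.45238.
At the floor p = 89, quantity demanded = (123 − 89)/0.022 = 1545.45455.
Sellers' marginal cost at q' = 1545.45455: 47.5 + 0.02·1545.45455 = 78.40909.
Δq = 1797.61905 − 1545.45455 = 252.1645; wedge = 89 − 78.40909 = 10.59091.
Deadweight loss = ½ × 252.1645 × 10.59091 = €1335.33 thousand.

€1335.33 thousand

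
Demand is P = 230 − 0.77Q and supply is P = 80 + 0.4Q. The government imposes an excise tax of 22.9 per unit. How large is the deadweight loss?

Competitive equilibrium: 230 − 0.77Q = 80 + 0.4Q → Q* = 128.2051, P* = 131.2821.
With the tax, the buyer price exceeds the seller price by 22.9: (230 − 0.77Q) − (80 + 0.4Q) = 22.9 → Q' = 108.6325.
ΔQ = 128.2051 − 108.6325 = 19.5726; the wedge equals the tax, 22.9.
The triangle = ½ × 19.5726 × 22.9 = 224.11.

224.11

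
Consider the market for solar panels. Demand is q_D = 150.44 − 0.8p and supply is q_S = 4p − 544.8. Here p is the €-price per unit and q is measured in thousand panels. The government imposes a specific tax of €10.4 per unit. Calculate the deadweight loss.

In inverse form: demand p = 188.05 − 1.25q, supply p = 136.2 + 0.25q.
Competitive equilibrium: 188.05 − 1.25q = 136.2 + 0.25q → q* = 34.5667, p* = 144.8417.
With the tax, the buyer price exceeds the seller price by 10.4: (188.05 − 1.25q) − (136.2 + 0.25q) = 10.4 → q' = 27.6333.
Δq = 34.5667 − 27.6333 = 6.9334; the wedge equals the tax, 10.4.
The triangle = ½ × 6.9334 × 10.4 = €36.05 thousand.

€36.05 thousand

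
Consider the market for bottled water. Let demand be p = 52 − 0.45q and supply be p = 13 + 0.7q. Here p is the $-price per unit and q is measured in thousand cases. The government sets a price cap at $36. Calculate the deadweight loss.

$0.64 thousand

Competitive equilibrium: 52 − 0.45q = 13 + 0.7q → q* = 33.913, p* = 36.7391.
At the ceiling p = 36, quantity supplied = (36 − 13)/0.7 = 32.8571.
Willingness to pay at q' = 32.8571: 52 − 0.45·32.8571 = 37.2143.
Δq = 33.913 − 32.8571 = 1.0559; wedge = 37.2143 − 36 = 1.2143.
Welfare loss = ½ × 1.0559 × 1.2143 = $0.64 thousand.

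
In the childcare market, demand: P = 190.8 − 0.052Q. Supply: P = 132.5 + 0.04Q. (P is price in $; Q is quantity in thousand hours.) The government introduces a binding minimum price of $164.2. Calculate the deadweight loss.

$686.43 thousand

Competitive equilibrium: 190.8 − 0.052Q = 132.5 + 0.04Q → Q* = 633.6957, P* = 157.8478.
At the floor P = 164.2, quantity demanded = (190.8 − 164.2)/0.052 = 511.5385.
Sellers' marginal cost at Q' = 511.5385: 132.5 + 0.04·511.5385 = 152.9615.
ΔQ = 633.6957 − 511.5385 = 122.1572; wedge = 164.2 − 152.9615 = 11.2385.
The triangle = ½ × 122.1572 × 11.2385 = $686.43 thousand.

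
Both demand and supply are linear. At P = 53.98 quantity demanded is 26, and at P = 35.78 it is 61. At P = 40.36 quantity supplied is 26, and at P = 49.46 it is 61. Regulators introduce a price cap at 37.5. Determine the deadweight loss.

315.92

Demand slope = (35.78 − 53.98)/(61 − 26) = −0.52, so P = 67.5 − 0.52Q.
Supply slope = (49.46 − 40.36)/(61 − 26) = 0.26, so P = 33.6 + 0.26Q.
Competitive equilibrium: 67.5 − 0.52Q = 33.6 + 0.26Q → Q* = 43.4615, P* = 44.9.
At the ceiling P = 37.5, quantity supplied = (37.5 − 33.6)/0.26 = 15.
Willingness to pay at Q' = 15: 67.5 − 0.52·15 = 59.7.
ΔQ = 43.4615 − 15 = 28.4615; wedge = 59.7 − 37.5 = 22.2.
DWL = ½ × 28.4615 × 22.2 = 315.92.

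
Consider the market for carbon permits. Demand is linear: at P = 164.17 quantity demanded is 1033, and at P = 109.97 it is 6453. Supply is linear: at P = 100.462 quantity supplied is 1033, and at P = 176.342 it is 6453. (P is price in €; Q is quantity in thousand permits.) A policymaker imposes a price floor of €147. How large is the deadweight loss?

Demand slope = (109.97 − 164.17)/(6453 − 1033) = −0.01, so P = 174.5 − 0.01Q.
Supply slope = (176.342 − 100.462)/(6453 − 1033) = 0.014, so P = 86 + 0.014Q.
Competitive equilibrium: 174.5 − 0.01Q = 86 + 0.014Q → Q* = 3687.5, P* = 137.625.
At the floor P = 147, quantity demanded = (174.5 − 147)/0.01 = 2750.
Sellers' marginal cost at Q' = 2750: 86 + 0.014·2750 = 124.5.
ΔQ = 3687.5 − 2750 = 937.5; wedge = 147 − 124.5 = 22.5.
Welfare loss = ½ × 937.5 × 22.5 = €10546.875 thousand.

€10546.875 thousand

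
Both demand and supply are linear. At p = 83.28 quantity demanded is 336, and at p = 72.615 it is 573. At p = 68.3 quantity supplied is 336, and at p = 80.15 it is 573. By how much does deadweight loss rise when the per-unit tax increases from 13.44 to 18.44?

838.95

Demand slope = (72.615 − 83.28)/(573 − 336) = −0.045, so p = 98.4 − 0.045q.
Supply slope = (80.15 − 68.3)/(573 − 336) = 0.05, so p = 51.5 + 0.05q.
Competitive equilibrium: 98.4 − 0.045q = 51.5 + 0.05q → q* = 493.6842, p* = 76.1842.
For a per-unit tax t: Δq = t/0.095, so DWL = ½·t·(t/0.095) = t²/0.19.
At t = 13.44: DWL = 950.703. At t = 18.44: DWL = 1789.651.
Increase = 1789.651 − 950.703 = 838.95.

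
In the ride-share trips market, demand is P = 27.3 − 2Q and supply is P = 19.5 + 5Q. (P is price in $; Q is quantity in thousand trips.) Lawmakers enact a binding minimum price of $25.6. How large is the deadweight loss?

$0.24 thousand

Competitive equilibrium: 27.3 − 2Q = 19.5 + 5Q → Q* = 1.1143, P* = 25.0714.
At the floor P = 25.6, quantity demanded = (27.3 − 25.6)/2 = 0.85.
Sellers' marginal cost at Q' = 0.85: 19.5 + 5·0.85 = 23.75.
ΔQ = 1.1143 − 0.85 = 0.2643; wedge = 25.6 − 23.75 = 1.85.
DWL = ½ × 0.2643 × 1.85 = $0.24 thousand.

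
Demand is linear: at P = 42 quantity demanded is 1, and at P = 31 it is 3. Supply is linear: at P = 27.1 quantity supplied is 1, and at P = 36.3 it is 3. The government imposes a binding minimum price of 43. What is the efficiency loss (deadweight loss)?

13.87

Demand slope = (31 − 42)/(3 − 1) = −5.5, so P = 47.5 − 5.5Q.
Supply slope = (36.3 − 27.1)/(3 − 1) = 4.6, so P = 22.5 + 4.6Q.
Competitive equilibrium: 47.5 − 5.5Q = 22.5 + 4.6Q → Q* = 2.4752, P* = 33.8861.
At the floor P = 43, quantity demanded = (47.5 − 43)/5.5 = 0.8182.
Sellers' marginal cost at Q' = 0.8182: 22.5 + 4.6·0.8182 = 26.2637.
ΔQ = 2.4752 − 0.8182 = 1.657; wedge = 43 − 26.2637 = 16.7363.
The triangle = ½ × 1.657 × 16.7363 = 13.87.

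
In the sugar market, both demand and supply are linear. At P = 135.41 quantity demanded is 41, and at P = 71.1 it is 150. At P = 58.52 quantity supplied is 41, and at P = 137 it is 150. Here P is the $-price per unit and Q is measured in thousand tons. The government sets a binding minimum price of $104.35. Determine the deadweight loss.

Demand slope = (71.1 − 135.41)/(150 − 41) = −0.59, so P = 159.6 − 0.59Q.
Supply slope = (137 − 58.52)/(150 − 41) = 0.72, so P = 29 + 0.72Q.
Competitive equilibrium: 159.6 − 0.59Q = 29 + 0.72Q → Q* = 99.6947, P* = 100.7802.
At the floor P = 104.35, quantity demanded = (159.6 − 104.35)/0.59 = 93.6441.
Sellers' marginal cost at Q' = 93.6441: 29 + 0.72·93.6441 = 96.4238.
ΔQ = 99.6947 − 93.6441 = 6.0506; wedge = 104.35 − 96.4238 = 7.9262.
The triangle = ½ × 6.0506 × 7.9262 = $23.98 thousand.

$23.98 thousand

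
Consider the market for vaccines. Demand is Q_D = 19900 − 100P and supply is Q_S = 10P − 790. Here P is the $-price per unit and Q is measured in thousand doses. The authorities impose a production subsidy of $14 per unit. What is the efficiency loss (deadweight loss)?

$890.91 thousand

In inverse form: demand P = 199 − 0.01Q, supply P = 79 + 0.1Q.
Competitive equilibrium: 199 − 0.01Q = 79 + 0.1Q → Q* = 1090.9091, P* = 188.0909.
The subsidy lowers effective supply by 14: P = 65 + 0.1Q.
New quantity: 199 − 0.01Q = 65 + 0.1Q → Q' = 1218.1818.
Overproduction ΔQ = 1218.1818 − 1090.9091 = 127.2727; wedge = subsidy = 14.
Welfare loss = ½ × 127.2727 × 14 = $890.91 thousand.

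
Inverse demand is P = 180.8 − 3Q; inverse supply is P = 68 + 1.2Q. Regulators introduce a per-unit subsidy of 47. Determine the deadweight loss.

Competitive equilibrium: 180.8 − 3Q = 68 + 1.2Q → Q* = 26.8571, P* = 100.2286.
The subsidy lowers effective supply by 47: P = 21 + 1.2Q.
New quantity: 180.8 − 3Q = 21 + 1.2Q → Q' = 38.0476.
Overproduction ΔQ = 38.0476 − 26.8571 = 11.1905; wedge = subsidy = 47.
The triangle = ½ × 11.1905 × 47 = 262.98.

262.98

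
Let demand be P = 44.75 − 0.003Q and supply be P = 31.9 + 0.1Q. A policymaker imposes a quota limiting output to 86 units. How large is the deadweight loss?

Competitive equilibrium: 44.75 − 0.003Q = 31.9 + 0.1Q → Q* = 124.7573, P* = 44.3757.
At Q = 86: demand price = 44.75 − 0.003·86 = 44.492; supply price = 31.9 + 0.1·86 = 40.5.
ΔQ = 124.7573 − 86 = 38.7573; wedge = 44.492 − 40.5 = 3.992.
DWL = ½ × 38.7573 × 3.992 = 77.36.

77.36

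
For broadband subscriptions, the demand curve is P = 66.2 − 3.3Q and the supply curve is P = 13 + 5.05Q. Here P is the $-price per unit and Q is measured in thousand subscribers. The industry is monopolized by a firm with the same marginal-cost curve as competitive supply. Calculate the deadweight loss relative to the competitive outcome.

Competitive equilibrium: 66.2 − 3.3Q = 13 + 5.05Q → Q* = 6.3713, P* = 45.1749.
Marginal revenue: MR = 66.2 − 6.6Q. Set MR = MC: 66.2 − 6.6Q = 13 + 5.05Q → Q_m = 4.5665.
Price P_m = 66.2 − 3.3·4.5665 = 51.1306; MC(Q_m) = 13 + 5.05·4.5665 = 36.0608.
Competitive Q* = 6.3713, so ΔQ = 1.8048; wedge = 51.1306 − 36.0608 = 15.0698.
The triangle = ½ × 1.8048 × 15.0698 = $13.60 thousand.

$13.60 thousand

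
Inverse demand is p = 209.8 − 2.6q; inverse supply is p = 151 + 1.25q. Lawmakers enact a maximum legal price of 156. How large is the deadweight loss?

Competitive equilibrium: 209.8 − 2.6q = 151 + 1.25q → q* = 15.2727, p* = 170.0909.
At the ceiling p = 156, quantity supplied = (156 − 151)/1.25 = 4.
Willingness to pay at q' = 4: 209.8 − 2.6·4 = 199.4.
Δq = 15.2727 − 4 = 11.2727; wedge = 199.4 − 156 = 43.4.
The triangle = ½ × 11.2727 × 43.4 = 244.62.

244.62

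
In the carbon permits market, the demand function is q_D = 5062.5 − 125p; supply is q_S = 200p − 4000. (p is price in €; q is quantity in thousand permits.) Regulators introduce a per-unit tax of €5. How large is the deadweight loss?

In inverse form: demand p = 40.5 − 0.008q, supply p = 20 + 0.005q.
Competitive equilibrium: 40.5 − 0.008q = 20 + 0.005q → q* = 1576.9231, p* = 27.8846.
With the tax, the buyer price exceeds the seller price by 5: (40.5 − 0.008q) − (20 + 0.005q) = 5 → q' = 1192.3077.
Δq = 1576.9231 − 1192.3077 = 384.6154; the wedge equals the tax, 5.
The triangle = ½ × 384.6154 × 5 = €961.54 thousand.

€961.54 thousand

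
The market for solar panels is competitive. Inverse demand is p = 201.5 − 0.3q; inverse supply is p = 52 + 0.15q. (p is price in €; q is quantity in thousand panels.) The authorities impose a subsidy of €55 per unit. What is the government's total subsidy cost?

Competitive equilibrium: 201.5 − 0.3q = 52 + 0.15q → q* = 332.2222, p* = 101.8333.
The subsidy lowers effective supply by 55: p = 0.15q − 3.
New quantity: 201.5 − 0.3q = 0.15q − 3 → q' = 454.4444.
Total subsidy cost = 55 × 454.4444 = €24994.44 thousand.

€24994.44 thousand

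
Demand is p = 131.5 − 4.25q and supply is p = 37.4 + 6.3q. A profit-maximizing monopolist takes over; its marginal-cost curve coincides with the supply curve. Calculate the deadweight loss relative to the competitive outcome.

34.61

Competitive equilibrium: 131.5 − 4.25q = 37.4 + 6.3q → q* = 8.9194, p* = 93.5924.
Marginal revenue: MR = 131.5 − 8.5q. Set MR = MC: 131.5 − 8.5q = 37.4 + 6.3q → q_m = 6.3581.
Price p_m = 131.5 − 4.25·6.3581 = 104.4781; MC(q_m) = 37.4 + 6.3·6.3581 = 77.456.
Competitive q* = 8.9194, so Δq = 2.5613; wedge = 104.4781 − 77.456 = 27.0221.
Welfare loss = ½ × 2.5613 × 27.0221 = 34.61.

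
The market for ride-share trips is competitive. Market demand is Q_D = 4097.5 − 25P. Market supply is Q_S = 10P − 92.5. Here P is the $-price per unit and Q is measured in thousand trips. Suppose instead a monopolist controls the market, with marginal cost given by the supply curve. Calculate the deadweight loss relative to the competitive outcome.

In inverse form: demand P = 163.9 − 0.04Q, supply P = 9.25 + 0.1Q.
Competitive equilibrium: 163.9 − 0.04Q = 9.25 + 0.1Q → Q* = 1104.64286, P* = 119.71429.
Marginal revenue: MR = 163.9 − 0.08Q. Set MR = MC: 163.9 − 0.08Q = 9.25 + 0.1Q → Q_m = 859.16667.
Price P_m = 163.9 − 0.04·859.16667 = 129.53333; MC(Q_m) = 9.25 + 0.1·859.16667 = 95.16667.
Competitive Q* = 1104.64286, so ΔQ = 245.47619; wedge = 129.53333 − 95.16667 = 34.36666.
DWL = ½ × 245.47619 × 34.36666 = $4218.10 thousand.

$4218.10 thousand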